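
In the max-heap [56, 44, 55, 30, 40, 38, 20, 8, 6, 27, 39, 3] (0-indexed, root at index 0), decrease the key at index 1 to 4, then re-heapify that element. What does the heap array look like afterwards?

set index 1 from 44 to 4 → [56, 4, 55, 30, 40, 38, 20, 8, 6, 27, 39, 3]
4 vs larger child 40 at index 4, swap → [56, 40, 55, 30, 4, 38, 20, 8, 6, 27, 39, 3]
4 vs larger child 39 at index 10, swap → [56, 40, 55, 30, 39, 38, 20, 8, 6, 27, 4, 3]

[56, 40, 55, 30, 39, 38, 20, 8, 6, 27, 4, 3]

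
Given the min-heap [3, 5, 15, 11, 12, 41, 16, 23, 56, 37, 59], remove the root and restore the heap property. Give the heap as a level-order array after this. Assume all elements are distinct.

remove root 3; move last element 59 to root → [59, 5, 15, 11, 12, 41, 16, 23, 56, 37]
59 vs smaller child 5 at index 1, swap → [5, 59, 15, 11, 12, 41, 16, 23, 56, 37]
59 vs smaller child 11 at index 3, swap → [5, 11, 15, 59, 12, 41, 16, 23, 56, 37]
59 vs smaller child 23 at index 7, swap → [5, 11, 15, 23, 12, 41, 16, 59, 56, 37]

[5, 11, 15, 23, 12, 41, 16, 59, 56, 37]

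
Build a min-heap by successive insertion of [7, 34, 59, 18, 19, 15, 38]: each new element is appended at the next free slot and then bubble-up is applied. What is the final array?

[7, 18, 15, 34, 19, 59, 38]

Insert 7:
  append 7 at index 0 → [7] (no swap needed)
Insert 34:
  append 34 at index 1 → [7, 34] (no swap needed)
Insert 59:
  append 59 at index 2 → [7, 34, 59] (no swap needed)
Insert 18:
  append 18 at index 3 → [7, 34, 59, 18]
  18 < parent 34 at index 1, swap → [7, 18, 59, 34]
Insert 19:
  append 19 at index 4 → [7, 18, 59, 34, 19] (no swap needed)
Insert 15:
  append 15 at index 5 → [7, 18, 59, 34, 19, 15]
  15 < parent 59 at index 2, swap → [7, 18, 15, 34, 19, 59]
Insert 38:
  append 38 at index 6 → [7, 18, 15, 34, 19, 59, 38] (no swap needed)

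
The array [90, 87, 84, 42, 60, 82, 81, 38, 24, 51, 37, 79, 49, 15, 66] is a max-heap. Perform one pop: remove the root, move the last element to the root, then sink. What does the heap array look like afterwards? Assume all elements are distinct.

[87, 66, 84, 42, 60, 82, 81, 38, 24, 51, 37, 79, 49, 15]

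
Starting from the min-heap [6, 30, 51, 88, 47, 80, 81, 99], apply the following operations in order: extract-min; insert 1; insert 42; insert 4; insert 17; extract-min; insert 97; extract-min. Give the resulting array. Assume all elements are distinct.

[17, 30, 51, 42, 97, 80, 81, 88, 47, 99]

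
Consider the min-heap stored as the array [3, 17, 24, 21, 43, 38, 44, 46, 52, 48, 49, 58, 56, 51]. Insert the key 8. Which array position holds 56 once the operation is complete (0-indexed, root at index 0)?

append 8 at index 14 → [3, 17, 24, 21, 43, 38, 44, 46, 52, 48, 49, 58, 56, 51, 8]
8 < parent 44 at index 6, swap → [3, 17, 24, 21, 43, 38, 8, 46, 52, 48, 49, 58, 56, 51, 44]
8 < parent 24 at index 2, swap → [3, 17, 8, 21, 43, 38, 24, 46, 52, 48, 49, 58, 56, 51, 44]
resulting array: [3, 17, 8, 21, 43, 38, 24, 46, 52, 48, 49, 58, 56, 51, 44]

12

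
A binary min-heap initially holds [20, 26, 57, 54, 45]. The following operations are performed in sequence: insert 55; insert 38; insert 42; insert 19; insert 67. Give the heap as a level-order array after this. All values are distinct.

insert 55:
  append 55 at index 5 → [20, 26, 57, 54, 45, 55]
  55 < parent 57 at index 2, swap → [20, 26, 55, 54, 45, 57]
insert 38:
  append 38 at index 6 → [20, 26, 55, 54, 45, 57, 38]
  38 < parent 55 at index 2, swap → [20, 26, 38, 54, 45, 57, 55]
insert 42:
  append 42 at index 7 → [20, 26, 38, 54, 45, 57, 55, 42]
  42 < parent 54 at index 3, swap → [20, 26, 38, 42, 45, 57, 55, 54]
insert 19:
  append 19 at index 8 → [20, 26, 38, 42, 45, 57, 55, 54, 19]
  19 < parent 42 at index 3, swap → [20, 26, 38, 19, 45, 57, 55, 54, 42]
  19 < parent 26 at index 1, swap → [20, 19, 38, 26, 45, 57, 55, 54, 42]
  19 < parent 20 at index 0, swap → [19, 20, 38, 26, 45, 57, 55, 54, 42]
insert 67:
  append 67 at index 9 → [19, 20, 38, 26, 45, 57, 55, 54, 42, 67] (no swap needed)

[19, 20, 38, 26, 45, 57, 55, 54, 42, 67]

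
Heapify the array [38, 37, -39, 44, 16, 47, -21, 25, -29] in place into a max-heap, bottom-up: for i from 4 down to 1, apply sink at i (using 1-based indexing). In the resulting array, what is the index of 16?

sift down from index 4: already satisfies heap property
sift down from index 3:
  -39 vs larger child 47 at index 6, swap → [38, 37, 47, 44, 16, -39, -21, 25, -29]
sift down from index 2:
  37 vs larger child 44 at index 4, swap → [38, 44, 47, 37, 16, -39, -21, 25, -29]
sift down from index 1:
  38 vs larger child 47 at index 3, swap → [47, 44, 38, 37, 16, -39, -21, 25, -29]
resulting array: [47, 44, 38, 37, 16, -39, -21, 25, -29]

5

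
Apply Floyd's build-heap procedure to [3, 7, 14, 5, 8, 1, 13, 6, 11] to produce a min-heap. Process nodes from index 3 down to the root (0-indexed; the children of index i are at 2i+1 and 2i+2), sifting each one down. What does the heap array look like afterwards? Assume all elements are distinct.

[1, 5, 3, 6, 8, 14, 13, 7, 11]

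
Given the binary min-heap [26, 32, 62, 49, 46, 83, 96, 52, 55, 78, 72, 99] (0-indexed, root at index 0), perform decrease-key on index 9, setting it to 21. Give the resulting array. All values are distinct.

[21, 26, 62, 49, 32, 83, 96, 52, 55, 46, 72, 99]

set index 9 from 78 to 21 → [26, 32, 62, 49, 46, 83, 96, 52, 55, 21, 72, 99]
21 < parent 46 at index 4, swap → [26, 32, 62, 49, 21, 83, 96, 52, 55, 46, 72, 99]
21 < parent 32 at index 1, swap → [26, 21, 62, 49, 32, 83, 96, 52, 55, 46, 72, 99]
21 < parent 26 at index 0, swap → [21, 26, 62, 49, 32, 83, 96, 52, 55, 46, 72, 99]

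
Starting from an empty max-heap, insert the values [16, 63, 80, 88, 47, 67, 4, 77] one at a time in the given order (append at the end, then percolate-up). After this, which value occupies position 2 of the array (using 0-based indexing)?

67

Insert 16:
  append 16 at index 0 → [16] (no swap needed)
Insert 63:
  append 63 at index 1 → [16, 63]
  63 > parent 16 at index 0, swap → [63, 16]
Insert 80:
  append 80 at index 2 → [63, 16, 80]
  80 > parent 63 at index 0, swap → [80, 16, 63]
Insert 88:
  append 88 at index 3 → [80, 16, 63, 88]
  88 > parent 16 at index 1, swap → [80, 88, 63, 16]
  88 > parent 80 at index 0, swap → [88, 80, 63, 16]
Insert 47:
  append 47 at index 4 → [88, 80, 63, 16, 47] (no swap needed)
Insert 67:
  append 67 at index 5 → [88, 80, 63, 16, 47, 67]
  67 > parent 63 at index 2, swap → [88, 80, 67, 16, 47, 63]
Insert 4:
  append 4 at index 6 → [88, 80, 67, 16, 47, 63, 4] (no swap needed)
Insert 77:
  append 77 at index 7 → [88, 80, 67, 16, 47, 63, 4, 77]
  77 > parent 16 at index 3, swap → [88, 80, 67, 77, 47, 63, 4, 16]
resulting array: [88, 80, 67, 77, 47, 63, 4, 16]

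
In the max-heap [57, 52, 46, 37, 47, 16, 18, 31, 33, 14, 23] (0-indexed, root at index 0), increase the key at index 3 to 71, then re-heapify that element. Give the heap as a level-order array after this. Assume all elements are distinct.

[71, 57, 46, 52, 47, 16, 18, 31, 33, 14, 23]

set index 3 from 37 to 71 → [57, 52, 46, 71, 47, 16, 18, 31, 33, 14, 23]
71 > parent 52 at index 1, swap → [57, 71, 46, 52, 47, 16, 18, 31, 33, 14, 23]
71 > parent 57 at index 0, swap → [71, 57, 46, 52, 47, 16, 18, 31, 33, 14, 23]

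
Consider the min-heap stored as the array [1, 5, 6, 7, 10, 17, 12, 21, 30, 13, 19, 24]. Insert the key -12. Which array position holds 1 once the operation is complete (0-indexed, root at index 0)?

2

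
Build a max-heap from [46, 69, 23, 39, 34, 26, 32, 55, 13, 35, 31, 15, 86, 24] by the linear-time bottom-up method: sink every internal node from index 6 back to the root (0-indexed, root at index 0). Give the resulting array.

[86, 69, 46, 55, 35, 26, 32, 39, 13, 34, 31, 15, 23, 24]

sift down from index 6: already satisfies heap property
sift down from index 5:
  26 vs larger child 86 at index 12, swap → [46, 69, 23, 39, 34, 86, 32, 55, 13, 35, 31, 15, 26, 24]
sift down from index 4:
  34 vs larger child 35 at index 9, swap → [46, 69, 23, 39, 35, 86, 32, 55, 13, 34, 31, 15, 26, 24]
sift down from index 3:
  39 vs larger child 55 at index 7, swap → [46, 69, 23, 55, 35, 86, 32, 39, 13, 34, 31, 15, 26, 24]
sift down from index 2:
  23 vs larger child 86 at index 5, swap → [46, 69, 86, 55, 35, 23, 32, 39, 13, 34, 31, 15, 26, 24]
  23 vs larger child 26 at index 12, swap → [46, 69, 86, 55, 35, 26, 32, 39, 13, 34, 31, 15, 23, 24]
sift down from index 1: already satisfies heap property
sift down from index 0:
  46 vs larger child 86 at index 2, swap → [86, 69, 46, 55, 35, 26, 32, 39, 13, 34, 31, 15, 23, 24]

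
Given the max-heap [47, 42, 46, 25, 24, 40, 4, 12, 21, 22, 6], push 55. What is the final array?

[55, 42, 47, 25, 24, 46, 4, 12, 21, 22, 6, 40]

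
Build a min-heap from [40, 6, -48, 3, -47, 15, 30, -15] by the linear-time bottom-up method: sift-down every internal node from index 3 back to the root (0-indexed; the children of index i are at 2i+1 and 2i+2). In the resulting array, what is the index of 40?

5

sift down from index 3:
  3 vs only child -15 at index 7, swap → [40, 6, -48, -15, -47, 15, 30, 3]
sift down from index 2: already satisfies heap property
sift down from index 1:
  6 vs smaller child -47 at index 4, swap → [40, -47, -48, -15, 6, 15, 30, 3]
sift down from index 0:
  40 vs smaller child -48 at index 2, swap → [-48, -47, 40, -15, 6, 15, 30, 3]
  40 vs smaller child 15 at index 5, swap → [-48, -47, 15, -15, 6, 40, 30, 3]
resulting array: [-48, -47, 15, -15, 6, 40, 30, 3]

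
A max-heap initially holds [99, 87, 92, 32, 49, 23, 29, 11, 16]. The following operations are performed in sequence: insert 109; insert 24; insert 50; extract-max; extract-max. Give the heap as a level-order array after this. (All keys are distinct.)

[92, 87, 50, 32, 49, 24, 29, 11, 16, 23]

insert 109:
  append 109 at index 9 → [99, 87, 92, 32, 49, 23, 29, 11, 16, 109]
  109 > parent 49 at index 4, swap → [99, 87, 92, 32, 109, 23, 29, 11, 16, 49]
  109 > parent 87 at index 1, swap → [99, 109, 92, 32, 87, 23, 29, 11, 16, 49]
  109 > parent 99 at index 0, swap → [109, 99, 92, 32, 87, 23, 29, 11, 16, 49]
insert 24:
  append 24 at index 10 → [109, 99, 92, 32, 87, 23, 29, 11, 16, 49, 24] (no swap needed)
insert 50:
  append 50 at index 11 → [109, 99, 92, 32, 87, 23, 29, 11, 16, 49, 24, 50]
  50 > parent 23 at index 5, swap → [109, 99, 92, 32, 87, 50, 29, 11, 16, 49, 24, 23]
extract-max → returns 109:
  remove root 109; move last element 23 to root → [23, 99, 92, 32, 87, 50, 29, 11, 16, 49, 24]
  23 vs larger child 99 at index 1, swap → [99, 23, 92, 32, 87, 50, 29, 11, 16, 49, 24]
  23 vs larger child 87 at index 4, swap → [99, 87, 92, 32, 23, 50, 29, 11, 16, 49, 24]
  23 vs larger child 49 at index 9, swap → [99, 87, 92, 32, 49, 50, 29, 11, 16, 23, 24]
extract-max → returns 99:
  remove root 99; move last element 24 to root → [24, 87, 92, 32, 49, 50, 29, 11, 16, 23]
  24 vs larger child 92 at index 2, swap → [92, 87, 24, 32, 49, 50, 29, 11, 16, 23]
  24 vs larger child 50 at index 5, swap → [92, 87, 50, 32, 49, 24, 29, 11, 16, 23]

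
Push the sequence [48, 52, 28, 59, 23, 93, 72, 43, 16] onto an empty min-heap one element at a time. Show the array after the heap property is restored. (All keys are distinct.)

[16, 23, 48, 28, 52, 93, 72, 59, 43]

Insert 48:
  append 48 at index 0 → [48] (no swap needed)
Insert 52:
  append 52 at index 1 → [48, 52] (no swap needed)
Insert 28:
  append 28 at index 2 → [48, 52, 28]
  28 < parent 48 at index 0, swap → [28, 52, 48]
Insert 59:
  append 59 at index 3 → [28, 52, 48, 59] (no swap needed)
Insert 23:
  append 23 at index 4 → [28, 52, 48, 59, 23]
  23 < parent 52 at index 1, swap → [28, 23, 48, 59, 52]
  23 < parent 28 at index 0, swap → [23, 28, 48, 59, 52]
Insert 93:
  append 93 at index 5 → [23, 28, 48, 59, 52, 93] (no swap needed)
Insert 72:
  append 72 at index 6 → [23, 28, 48, 59, 52, 93, 72] (no swap needed)
Insert 43:
  append 43 at index 7 → [23, 28, 48, 59, 52, 93, 72, 43]
  43 < parent 59 at index 3, swap → [23, 28, 48, 43, 52, 93, 72, 59]
Insert 16:
  append 16 at index 8 → [23, 28, 48, 43, 52, 93, 72, 59, 16]
  16 < parent 43 at index 3, swap → [23, 28, 48, 16, 52, 93, 72, 59, 43]
  16 < parent 28 at index 1, swap → [23, 16, 48, 28, 52, 93, 72, 59, 43]
  16 < parent 23 at index 0, swap → [16, 23, 48, 28, 52, 93, 72, 59, 43]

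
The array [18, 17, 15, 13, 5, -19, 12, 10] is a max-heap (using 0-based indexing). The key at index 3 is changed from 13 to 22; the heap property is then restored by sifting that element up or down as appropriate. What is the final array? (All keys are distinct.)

[22, 18, 15, 17, 5, -19, 12, 10]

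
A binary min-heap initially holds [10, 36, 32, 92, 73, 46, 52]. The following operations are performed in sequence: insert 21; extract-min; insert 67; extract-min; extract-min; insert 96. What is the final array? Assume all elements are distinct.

[36, 52, 46, 67, 73, 92, 96]

insert 21:
  append 21 at index 7 → [10, 36, 32, 92, 73, 46, 52, 21]
  21 < parent 92 at index 3, swap → [10, 36, 32, 21, 73, 46, 52, 92]
  21 < parent 36 at index 1, swap → [10, 21, 32, 36, 73, 46, 52, 92]
extract-min → returns 10:
  remove root 10; move last element 92 to root → [92, 21, 32, 36, 73, 46, 52]
  92 vs smaller child 21 at index 1, swap → [21, 92, 32, 36, 73, 46, 52]
  92 vs smaller child 36 at index 3, swap → [21, 36, 32, 92, 73, 46, 52]
insert 67:
  append 67 at index 7 → [21, 36, 32, 92, 73, 46, 52, 67]
  67 < parent 92 at index 3, swap → [21, 36, 32, 67, 73, 46, 52, 92]
extract-min → returns 21:
  remove root 21; move last element 92 to root → [92, 36, 32, 67, 73, 46, 52]
  92 vs smaller child 32 at index 2, swap → [32, 36, 92, 67, 73, 46, 52]
  92 vs smaller child 46 at index 5, swap → [32, 36, 46, 67, 73, 92, 52]
extract-min → returns 32:
  remove root 32; move last element 52 to root → [52, 36, 46, 67, 73, 92]
  52 vs smaller child 36 at index 1, swap → [36, 52, 46, 67, 73, 92]
insert 96:
  append 96 at index 6 → [36, 52, 46, 67, 73, 92, 96] (no swap needed)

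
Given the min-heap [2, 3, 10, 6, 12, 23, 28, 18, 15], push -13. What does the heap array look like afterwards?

[-13, 2, 10, 6, 3, 23, 28, 18, 15, 12]

append -13 at index 9 → [2, 3, 10, 6, 12, 23, 28, 18, 15, -13]
-13 < parent 12 at index 4, swap → [2, 3, 10, 6, -13, 23, 28, 18, 15, 12]
-13 < parent 3 at index 1, swap → [2, -13, 10, 6, 3, 23, 28, 18, 15, 12]
-13 < parent 2 at index 0, swap → [-13, 2, 10, 6, 3, 23, 28, 18, 15, 12]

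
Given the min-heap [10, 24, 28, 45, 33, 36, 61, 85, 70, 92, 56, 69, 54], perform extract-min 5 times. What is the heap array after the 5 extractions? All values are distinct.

[45, 54, 61, 56, 70, 69, 92, 85]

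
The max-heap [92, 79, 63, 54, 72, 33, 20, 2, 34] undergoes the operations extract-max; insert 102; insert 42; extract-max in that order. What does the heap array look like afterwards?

extract-max → returns 92:
  remove root 92; move last element 34 to root → [34, 79, 63, 54, 72, 33, 20, 2]
  34 vs larger child 79 at index 1, swap → [79, 34, 63, 54, 72, 33, 20, 2]
  34 vs larger child 72 at index 4, swap → [79, 72, 63, 54, 34, 33, 20, 2]
insert 102:
  append 102 at index 8 → [79, 72, 63, 54, 34, 33, 20, 2, 102]
  102 > parent 54 at index 3, swap → [79, 72, 63, 102, 34, 33, 20, 2, 54]
  102 > parent 72 at index 1, swap → [79, 102, 63, 72, 34, 33, 20, 2, 54]
  102 > parent 79 at index 0, swap → [102, 79, 63, 72, 34, 33, 20, 2, 54]
insert 42:
  append 42 at index 9 → [102, 79, 63, 72, 34, 33, 20, 2, 54, 42]
  42 > parent 34 at index 4, swap → [102, 79, 63, 72, 42, 33, 20, 2, 54, 34]
extract-max → returns 102:
  remove root 102; move last element 34 to root → [34, 79, 63, 72, 42, 33, 20, 2, 54]
  34 vs larger child 79 at index 1, swap → [79, 34, 63, 72, 42, 33, 20, 2, 54]
  34 vs larger child 72 at index 3, swap → [79, 72, 63, 34, 42, 33, 20, 2, 54]
  34 vs larger child 54 at index 8, swap → [79, 72, 63, 54, 42, 33, 20, 2, 34]

[79, 72, 63, 54, 42, 33, 20, 2, 34]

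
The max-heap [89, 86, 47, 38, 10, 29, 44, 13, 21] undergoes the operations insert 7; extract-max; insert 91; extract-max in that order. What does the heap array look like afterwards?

insert 7:
  append 7 at index 9 → [89, 86, 47, 38, 10, 29, 44, 13, 21, 7] (no swap needed)
extract-max → returns 89:
  remove root 89; move last element 7 to root → [7, 86, 47, 38, 10, 29, 44, 13, 21]
  7 vs larger child 86 at index 1, swap → [86, 7, 47, 38, 10, 29, 44, 13, 21]
  7 vs larger child 38 at index 3, swap → [86, 38, 47, 7, 10, 29, 44, 13, 21]
  7 vs larger child 21 at index 8, swap → [86, 38, 47, 21, 10, 29, 44, 13, 7]
insert 91:
  append 91 at index 9 → [86, 38, 47, 21, 10, 29, 44, 13, 7, 91]
  91 > parent 10 at index 4, swap → [86, 38, 47, 21, 91, 29, 44, 13, 7, 10]
  91 > parent 38 at index 1, swap → [86, 91, 47, 21, 38, 29, 44, 13, 7, 10]
  91 > parent 86 at index 0, swap → [91, 86, 47, 21, 38, 29, 44, 13, 7, 10]
extract-max → returns 91:
  remove root 91; move last element 10 to root → [10, 86, 47, 21, 38, 29, 44, 13, 7]
  10 vs larger child 86 at index 1, swap → [86, 10, 47, 21, 38, 29, 44, 13, 7]
  10 vs larger child 38 at index 4, swap → [86, 38, 47, 21, 10, 29, 44, 13, 7]

[86, 38, 47, 21, 10, 29, 44, 13, 7]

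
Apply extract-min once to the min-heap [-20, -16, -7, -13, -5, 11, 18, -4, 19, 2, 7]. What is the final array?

remove root -20; move last element 7 to root → [7, -16, -7, -13, -5, 11, 18, -4, 19, 2]
7 vs smaller child -16 at index 1, swap → [-16, 7, -7, -13, -5, 11, 18, -4, 19, 2]
7 vs smaller child -13 at index 3, swap → [-16, -13, -7, 7, -5, 11, 18, -4, 19, 2]
7 vs smaller child -4 at index 7, swap → [-16, -13, -7, -4, -5, 11, 18, 7, 19, 2]

[-16, -13, -7, -4, -5, 11, 18, 7, 19, 2]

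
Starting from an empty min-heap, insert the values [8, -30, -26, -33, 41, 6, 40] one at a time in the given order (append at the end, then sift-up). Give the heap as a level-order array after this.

[-33, -30, -26, 8, 41, 6, 40]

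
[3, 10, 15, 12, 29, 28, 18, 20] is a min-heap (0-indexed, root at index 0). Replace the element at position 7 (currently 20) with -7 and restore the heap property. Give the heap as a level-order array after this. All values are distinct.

set index 7 from 20 to -7 → [3, 10, 15, 12, 29, 28, 18, -7]
-7 < parent 12 at index 3, swap → [3, 10, 15, -7, 29, 28, 18, 12]
-7 < parent 10 at index 1, swap → [3, -7, 15, 10, 29, 28, 18, 12]
-7 < parent 3 at index 0, swap → [-7, 3, 15, 10, 29, 28, 18, 12]

[-7, 3, 15, 10, 29, 28, 18, 12]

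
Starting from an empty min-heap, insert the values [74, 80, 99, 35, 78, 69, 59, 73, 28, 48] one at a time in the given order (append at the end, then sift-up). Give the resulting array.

[28, 35, 59, 73, 48, 99, 69, 80, 74, 78]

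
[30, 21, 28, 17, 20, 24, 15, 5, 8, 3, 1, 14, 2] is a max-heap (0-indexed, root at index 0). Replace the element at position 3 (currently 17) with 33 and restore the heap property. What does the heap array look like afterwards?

set index 3 from 17 to 33 → [30, 21, 28, 33, 20, 24, 15, 5, 8, 3, 1, 14, 2]
33 > parent 21 at index 1, swap → [30, 33, 28, 21, 20, 24, 15, 5, 8, 3, 1, 14, 2]
33 > parent 30 at index 0, swap → [33, 30, 28, 21, 20, 24, 15, 5, 8, 3, 1, 14, 2]

[33, 30, 28, 21, 20, 24, 15, 5, 8, 3, 1, 14, 2]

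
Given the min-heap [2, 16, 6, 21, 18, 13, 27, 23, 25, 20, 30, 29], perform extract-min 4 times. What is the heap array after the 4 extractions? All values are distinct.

[18, 20, 27, 21, 25, 29, 30, 23]

extract-min #1 returns 2:
  remove root 2; move last element 29 to root → [29, 16, 6, 21, 18, 13, 27, 23, 25, 20, 30]
  29 vs smaller child 6 at index 2, swap → [6, 16, 29, 21, 18, 13, 27, 23, 25, 20, 30]
  29 vs smaller child 13 at index 5, swap → [6, 16, 13, 21, 18, 29, 27, 23, 25, 20, 30]
extract-min #2 returns 6:
  remove root 6; move last element 30 to root → [30, 16, 13, 21, 18, 29, 27, 23, 25, 20]
  30 vs smaller child 13 at index 2, swap → [13, 16, 30, 21, 18, 29, 27, 23, 25, 20]
  30 vs smaller child 27 at index 6, swap → [13, 16, 27, 21, 18, 29, 30, 23, 25, 20]
extract-min #3 returns 13:
  remove root 13; move last element 20 to root → [20, 16, 27, 21, 18, 29, 30, 23, 25]
  20 vs smaller child 16 at index 1, swap → [16, 20, 27, 21, 18, 29, 30, 23, 25]
  20 vs smaller child 18 at index 4, swap → [16, 18, 27, 21, 20, 29, 30, 23, 25]
extract-min #4 returns 16:
  remove root 16; move last element 25 to root → [25, 18, 27, 21, 20, 29, 30, 23]
  25 vs smaller child 18 at index 1, swap → [18, 25, 27, 21, 20, 29, 30, 23]
  25 vs smaller child 20 at index 4, swap → [18, 20, 27, 21, 25, 29, 30, 23]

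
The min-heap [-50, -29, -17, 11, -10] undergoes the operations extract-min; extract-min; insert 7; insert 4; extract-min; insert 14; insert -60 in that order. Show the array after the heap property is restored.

extract-min → returns -50:
  remove root -50; move last element -10 to root → [-10, -29, -17, 11]
  -10 vs smaller child -29 at index 1, swap → [-29, -10, -17, 11]
extract-min → returns -29:
  remove root -29; move last element 11 to root → [11, -10, -17]
  11 vs smaller child -17 at index 2, swap → [-17, -10, 11]
insert 7:
  append 7 at index 3 → [-17, -10, 11, 7] (no swap needed)
insert 4:
  append 4 at index 4 → [-17, -10, 11, 7, 4] (no swap needed)
extract-min → returns -17:
  remove root -17; move last element 4 to root → [4, -10, 11, 7]
  4 vs smaller child -10 at index 1, swap → [-10, 4, 11, 7]
insert 14:
  append 14 at index 4 → [-10, 4, 11, 7, 14] (no swap needed)
insert -60:
  append -60 at index 5 → [-10, 4, 11, 7, 14, -60]
  -60 < parent 11 at index 2, swap → [-10, 4, -60, 7, 14, 11]
  -60 < parent -10 at index 0, swap → [-60, 4, -10, 7, 14, 11]

[-60, 4, -10, 7, 14, 11]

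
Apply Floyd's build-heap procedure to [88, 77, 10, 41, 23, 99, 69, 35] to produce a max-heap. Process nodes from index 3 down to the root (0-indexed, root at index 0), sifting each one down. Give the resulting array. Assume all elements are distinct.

[99, 77, 88, 41, 23, 10, 69, 35]

sift down from index 3: already satisfies heap property
sift down from index 2:
  10 vs larger child 99 at index 5, swap → [88, 77, 99, 41, 23, 10, 69, 35]
sift down from index 1: already satisfies heap property
sift down from index 0:
  88 vs larger child 99 at index 2, swap → [99, 77, 88, 41, 23, 10, 69, 35]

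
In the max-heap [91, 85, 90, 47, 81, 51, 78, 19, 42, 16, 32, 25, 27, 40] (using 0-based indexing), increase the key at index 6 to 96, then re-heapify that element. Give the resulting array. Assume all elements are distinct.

set index 6 from 78 to 96 → [91, 85, 90, 47, 81, 51, 96, 19, 42, 16, 32, 25, 27, 40]
96 > parent 90 at index 2, swap → [91, 85, 96, 47, 81, 51, 90, 19, 42, 16, 32, 25, 27, 40]
96 > parent 91 at index 0, swap → [96, 85, 91, 47, 81, 51, 90, 19, 42, 16, 32, 25, 27, 40]

[96, 85, 91, 47, 81, 51, 90, 19, 42, 16, 32, 25, 27, 40]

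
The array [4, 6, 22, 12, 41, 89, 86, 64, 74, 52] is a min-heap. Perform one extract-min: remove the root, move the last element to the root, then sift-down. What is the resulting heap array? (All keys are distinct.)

[6, 12, 22, 52, 41, 89, 86, 64, 74]

remove root 4; move last element 52 to root → [52, 6, 22, 12, 41, 89, 86, 64, 74]
52 vs smaller child 6 at index 1, swap → [6, 52, 22, 12, 41, 89, 86, 64, 74]
52 vs smaller child 12 at index 3, swap → [6, 12, 22, 52, 41, 89, 86, 64, 74]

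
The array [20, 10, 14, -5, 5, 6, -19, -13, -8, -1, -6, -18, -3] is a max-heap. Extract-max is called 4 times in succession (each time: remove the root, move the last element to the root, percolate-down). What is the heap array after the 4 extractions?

[5, -1, -3, -5, -18, -6, -19, -13, -8]

extract-max #1 returns 20:
  remove root 20; move last element -3 to root → [-3, 10, 14, -5, 5, 6, -19, -13, -8, -1, -6, -18]
  -3 vs larger child 14 at index 2, swap → [14, 10, -3, -5, 5, 6, -19, -13, -8, -1, -6, -18]
  -3 vs larger child 6 at index 5, swap → [14, 10, 6, -5, 5, -3, -19, -13, -8, -1, -6, -18]
extract-max #2 returns 14:
  remove root 14; move last element -18 to root → [-18, 10, 6, -5, 5, -3, -19, -13, -8, -1, -6]
  -18 vs larger child 10 at index 1, swap → [10, -18, 6, -5, 5, -3, -19, -13, -8, -1, -6]
  -18 vs larger child 5 at index 4, swap → [10, 5, 6, -5, -18, -3, -19, -13, -8, -1, -6]
  -18 vs larger child -1 at index 9, swap → [10, 5, 6, -5, -1, -3, -19, -13, -8, -18, -6]
extract-max #3 returns 10:
  remove root 10; move last element -6 to root → [-6, 5, 6, -5, -1, -3, -19, -13, -8, -18]
  -6 vs larger child 6 at index 2, swap → [6, 5, -6, -5, -1, -3, -19, -13, -8, -18]
  -6 vs larger child -3 at index 5, swap → [6, 5, -3, -5, -1, -6, -19, -13, -8, -18]
extract-max #4 returns 6:
  remove root 6; move last element -18 to root → [-18, 5, -3, -5, -1, -6, -19, -13, -8]
  -18 vs larger child 5 at index 1, swap → [5, -18, -3, -5, -1, -6, -19, -13, -8]
  -18 vs larger child -1 at index 4, swap → [5, -1, -3, -5, -18, -6, -19, -13, -8]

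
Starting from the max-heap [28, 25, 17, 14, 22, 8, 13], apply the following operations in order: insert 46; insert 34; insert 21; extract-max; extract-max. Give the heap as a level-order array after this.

[28, 25, 17, 21, 22, 8, 13, 14]

insert 46:
  append 46 at index 7 → [28, 25, 17, 14, 22, 8, 13, 46]
  46 > parent 14 at index 3, swap → [28, 25, 17, 46, 22, 8, 13, 14]
  46 > parent 25 at index 1, swap → [28, 46, 17, 25, 22, 8, 13, 14]
  46 > parent 28 at index 0, swap → [46, 28, 17, 25, 22, 8, 13, 14]
insert 34:
  append 34 at index 8 → [46, 28, 17, 25, 22, 8, 13, 14, 34]
  34 > parent 25 at index 3, swap → [46, 28, 17, 34, 22, 8, 13, 14, 25]
  34 > parent 28 at index 1, swap → [46, 34, 17, 28, 22, 8, 13, 14, 25]
insert 21:
  append 21 at index 9 → [46, 34, 17, 28, 22, 8, 13, 14, 25, 21] (no swap needed)
extract-max → returns 46:
  remove root 46; move last element 21 to root → [21, 34, 17, 28, 22, 8, 13, 14, 25]
  21 vs larger child 34 at index 1, swap → [34, 21, 17, 28, 22, 8, 13, 14, 25]
  21 vs larger child 28 at index 3, swap → [34, 28, 17, 21, 22, 8, 13, 14, 25]
  21 vs larger child 25 at index 8, swap → [34, 28, 17, 25, 22, 8, 13, 14, 21]
extract-max → returns 34:
  remove root 34; move last element 21 to root → [21, 28, 17, 25, 22, 8, 13, 14]
  21 vs larger child 28 at index 1, swap → [28, 21, 17, 25, 22, 8, 13, 14]
  21 vs larger child 25 at index 3, swap → [28, 25, 17, 21, 22, 8, 13, 14]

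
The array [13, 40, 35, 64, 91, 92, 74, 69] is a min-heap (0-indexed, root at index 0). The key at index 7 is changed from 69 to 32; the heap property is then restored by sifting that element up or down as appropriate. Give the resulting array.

set index 7 from 69 to 32 → [13, 40, 35, 64, 91, 92, 74, 32]
32 < parent 64 at index 3, swap → [13, 40, 35, 32, 91, 92, 74, 64]
32 < parent 40 at index 1, swap → [13, 32, 35, 40, 91, 92, 74, 64]

[13, 32, 35, 40, 91, 92, 74, 64]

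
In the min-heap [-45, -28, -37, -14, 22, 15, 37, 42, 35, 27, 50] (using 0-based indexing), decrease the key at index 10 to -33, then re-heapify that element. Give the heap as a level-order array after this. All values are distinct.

[-45, -33, -37, -14, -28, 15, 37, 42, 35, 27, 22]

set index 10 from 50 to -33 → [-45, -28, -37, -14, 22, 15, 37, 42, 35, 27, -33]
-33 < parent 22 at index 4, swap → [-45, -28, -37, -14, -33, 15, 37, 42, 35, 27, 22]
-33 < parent -28 at index 1, swap → [-45, -33, -37, -14, -28, 15, 37, 42, 35, 27, 22]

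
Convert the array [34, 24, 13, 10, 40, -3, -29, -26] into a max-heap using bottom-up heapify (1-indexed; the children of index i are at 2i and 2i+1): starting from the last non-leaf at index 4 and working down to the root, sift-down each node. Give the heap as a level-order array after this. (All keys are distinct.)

[40, 34, 13, 10, 24, -3, -29, -26]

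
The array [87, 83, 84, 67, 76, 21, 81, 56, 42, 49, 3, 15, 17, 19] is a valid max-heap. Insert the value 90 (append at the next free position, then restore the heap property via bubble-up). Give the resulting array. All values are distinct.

[90, 83, 87, 67, 76, 21, 84, 56, 42, 49, 3, 15, 17, 19, 81]

append 90 at index 14 → [87, 83, 84, 67, 76, 21, 81, 56, 42, 49, 3, 15, 17, 19, 90]
90 > parent 81 at index 6, swap → [87, 83, 84, 67, 76, 21, 90, 56, 42, 49, 3, 15, 17, 19, 81]
90 > parent 84 at index 2, swap → [87, 83, 90, 67, 76, 21, 84, 56, 42, 49, 3, 15, 17, 19, 81]
90 > parent 87 at index 0, swap → [90, 83, 87, 67, 76, 21, 84, 56, 42, 49, 3, 15, 17, 19, 81]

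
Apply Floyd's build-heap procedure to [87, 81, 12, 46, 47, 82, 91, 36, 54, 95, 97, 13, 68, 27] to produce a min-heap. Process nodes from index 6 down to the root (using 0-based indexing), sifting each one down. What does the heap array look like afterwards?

sift down from index 6:
  91 vs only child 27 at index 13, swap → [87, 81, 12, 46, 47, 82, 27, 36, 54, 95, 97, 13, 68, 91]
sift down from index 5:
  82 vs smaller child 13 at index 11, swap → [87, 81, 12, 46, 47, 13, 27, 36, 54, 95, 97, 82, 68, 91]
sift down from index 4: already satisfies heap property
sift down from index 3:
  46 vs smaller child 36 at index 7, swap → [87, 81, 12, 36, 47, 13, 27, 46, 54, 95, 97, 82, 68, 91]
sift down from index 2: already satisfies heap property
sift down from index 1:
  81 vs smaller child 36 at index 3, swap → [87, 36, 12, 81, 47, 13, 27, 46, 54, 95, 97, 82, 68, 91]
  81 vs smaller child 46 at index 7, swap → [87, 36, 12, 46, 47, 13, 27, 81, 54, 95, 97, 82, 68, 91]
sift down from index 0:
  87 vs smaller child 12 at index 2, swap → [12, 36, 87, 46, 47, 13, 27, 81, 54, 95, 97, 82, 68, 91]
  87 vs smaller child 13 at index 5, swap → [12, 36, 13, 46, 47, 87, 27, 81, 54, 95, 97, 82, 68, 91]
  87 vs smaller child 68 at index 12, swap → [12, 36, 13, 46, 47, 68, 27, 81, 54, 95, 97, 82, 87, 91]

[12, 36, 13, 46, 47, 68, 27, 81, 54, 95, 97, 82, 87, 91]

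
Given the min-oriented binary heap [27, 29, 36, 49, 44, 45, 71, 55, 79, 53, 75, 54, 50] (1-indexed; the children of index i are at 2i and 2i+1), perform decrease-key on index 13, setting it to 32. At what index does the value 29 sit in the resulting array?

set index 13 from 50 to 32 → [27, 29, 36, 49, 44, 45, 71, 55, 79, 53, 75, 54, 32]
32 < parent 45 at index 6, swap → [27, 29, 36, 49, 44, 32, 71, 55, 79, 53, 75, 54, 45]
32 < parent 36 at index 3, swap → [27, 29, 32, 49, 44, 36, 71, 55, 79, 53, 75, 54, 45]
resulting array: [27, 29, 32, 49, 44, 36, 71, 55, 79, 53, 75, 54, 45]

2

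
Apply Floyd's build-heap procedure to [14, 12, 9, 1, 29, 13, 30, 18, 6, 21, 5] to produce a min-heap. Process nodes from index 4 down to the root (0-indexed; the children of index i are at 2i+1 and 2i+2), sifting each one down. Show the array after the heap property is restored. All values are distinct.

[1, 5, 9, 6, 14, 13, 30, 18, 12, 21, 29]

sift down from index 4:
  29 vs smaller child 5 at index 10, swap → [14, 12, 9, 1, 5, 13, 30, 18, 6, 21, 29]
sift down from index 3: already satisfies heap property
sift down from index 2: already satisfies heap property
sift down from index 1:
  12 vs smaller child 1 at index 3, swap → [14, 1, 9, 12, 5, 13, 30, 18, 6, 21, 29]
  12 vs smaller child 6 at index 8, swap → [14, 1, 9, 6, 5, 13, 30, 18, 12, 21, 29]
sift down from index 0:
  14 vs smaller child 1 at index 1, swap → [1, 14, 9, 6, 5, 13, 30, 18, 12, 21, 29]
  14 vs smaller child 5 at index 4, swap → [1, 5, 9, 6, 14, 13, 30, 18, 12, 21, 29]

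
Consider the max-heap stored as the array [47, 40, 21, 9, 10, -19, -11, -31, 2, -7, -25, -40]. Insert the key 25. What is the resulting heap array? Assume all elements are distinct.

[47, 40, 25, 9, 10, 21, -11, -31, 2, -7, -25, -40, -19]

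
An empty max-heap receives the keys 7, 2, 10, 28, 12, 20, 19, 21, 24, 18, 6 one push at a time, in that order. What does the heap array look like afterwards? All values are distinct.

[28, 24, 20, 21, 18, 7, 19, 2, 12, 10, 6]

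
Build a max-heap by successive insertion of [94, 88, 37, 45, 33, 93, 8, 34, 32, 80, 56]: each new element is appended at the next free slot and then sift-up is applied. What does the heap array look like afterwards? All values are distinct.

[94, 88, 93, 45, 80, 37, 8, 34, 32, 33, 56]

Insert 94:
  append 94 at index 0 → [94] (no swap needed)
Insert 88:
  append 88 at index 1 → [94, 88] (no swap needed)
Insert 37:
  append 37 at index 2 → [94, 88, 37] (no swap needed)
Insert 45:
  append 45 at index 3 → [94, 88, 37, 45] (no swap needed)
Insert 33:
  append 33 at index 4 → [94, 88, 37, 45, 33] (no swap needed)
Insert 93:
  append 93 at index 5 → [94, 88, 37, 45, 33, 93]
  93 > parent 37 at index 2, swap → [94, 88, 93, 45, 33, 37]
Insert 8:
  append 8 at index 6 → [94, 88, 93, 45, 33, 37, 8] (no swap needed)
Insert 34:
  append 34 at index 7 → [94, 88, 93, 45, 33, 37, 8, 34] (no swap needed)
Insert 32:
  append 32 at index 8 → [94, 88, 93, 45, 33, 37, 8, 34, 32] (no swap needed)
Insert 80:
  append 80 at index 9 → [94, 88, 93, 45, 33, 37, 8, 34, 32, 80]
  80 > parent 33 at index 4, swap → [94, 88, 93, 45, 80, 37, 8, 34, 32, 33]
Insert 56:
  append 56 at index 10 → [94, 88, 93, 45, 80, 37, 8, 34, 32, 33, 56] (no swap needed)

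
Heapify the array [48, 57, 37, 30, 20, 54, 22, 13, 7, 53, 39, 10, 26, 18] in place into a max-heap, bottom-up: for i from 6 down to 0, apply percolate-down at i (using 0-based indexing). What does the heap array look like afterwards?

sift down from index 6: already satisfies heap property
sift down from index 5: already satisfies heap property
sift down from index 4:
  20 vs larger child 53 at index 9, swap → [48, 57, 37, 30, 53, 54, 22, 13, 7, 20, 39, 10, 26, 18]
sift down from index 3: already satisfies heap property
sift down from index 2:
  37 vs larger child 54 at index 5, swap → [48, 57, 54, 30, 53, 37, 22, 13, 7, 20, 39, 10, 26, 18]
sift down from index 1: already satisfies heap property
sift down from index 0:
  48 vs larger child 57 at index 1, swap → [57, 48, 54, 30, 53, 37, 22, 13, 7, 20, 39, 10, 26, 18]
  48 vs larger child 53 at index 4, swap → [57, 53, 54, 30, 48, 37, 22, 13, 7, 20, 39, 10, 26, 18]

[57, 53, 54, 30, 48, 37, 22, 13, 7, 20, 39, 10, 26, 18]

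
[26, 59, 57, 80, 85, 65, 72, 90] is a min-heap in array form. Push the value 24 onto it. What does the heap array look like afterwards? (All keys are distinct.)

append 24 at index 8 → [26, 59, 57, 80, 85, 65, 72, 90, 24]
24 < parent 80 at index 3, swap → [26, 59, 57, 24, 85, 65, 72, 90, 80]
24 < parent 59 at index 1, swap → [26, 24, 57, 59, 85, 65, 72, 90, 80]
24 < parent 26 at index 0, swap → [24, 26, 57, 59, 85, 65, 72, 90, 80]

[24, 26, 57, 59, 85, 65, 72, 90, 80]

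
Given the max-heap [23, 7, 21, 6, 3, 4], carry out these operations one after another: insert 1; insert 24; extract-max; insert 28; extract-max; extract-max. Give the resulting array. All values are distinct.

[21, 7, 4, 6, 3, 1]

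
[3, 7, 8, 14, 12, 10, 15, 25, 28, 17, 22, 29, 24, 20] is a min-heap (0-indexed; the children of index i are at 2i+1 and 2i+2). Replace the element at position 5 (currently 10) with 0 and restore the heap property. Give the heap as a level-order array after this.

set index 5 from 10 to 0 → [3, 7, 8, 14, 12, 0, 15, 25, 28, 17, 22, 29, 24, 20]
0 < parent 8 at index 2, swap → [3, 7, 0, 14, 12, 8, 15, 25, 28, 17, 22, 29, 24, 20]
0 < parent 3 at index 0, swap → [0, 7, 3, 14, 12, 8, 15, 25, 28, 17, 22, 29, 24, 20]

[0, 7, 3, 14, 12, 8, 15, 25, 28, 17, 22, 29, 24, 20]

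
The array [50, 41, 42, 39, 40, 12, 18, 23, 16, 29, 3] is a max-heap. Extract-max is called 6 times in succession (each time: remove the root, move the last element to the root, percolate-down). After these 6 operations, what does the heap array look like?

extract-max #1 returns 50:
  remove root 50; move last element 3 to root → [3, 41, 42, 39, 40, 12, 18, 23, 16, 29]
  3 vs larger child 42 at index 2, swap → [42, 41, 3, 39, 40, 12, 18, 23, 16, 29]
  3 vs larger child 18 at index 6, swap → [42, 41, 18, 39, 40, 12, 3, 23, 16, 29]
extract-max #2 returns 42:
  remove root 42; move last element 29 to root → [29, 41, 18, 39, 40, 12, 3, 23, 16]
  29 vs larger child 41 at index 1, swap → [41, 29, 18, 39, 40, 12, 3, 23, 16]
  29 vs larger child 40 at index 4, swap → [41, 40, 18, 39, 29, 12, 3, 23, 16]
extract-max #3 returns 41:
  remove root 41; move last element 16 to root → [16, 40, 18, 39, 29, 12, 3, 23]
  16 vs larger child 40 at index 1, swap → [40, 16, 18, 39, 29, 12, 3, 23]
  16 vs larger child 39 at index 3, swap → [40, 39, 18, 16, 29, 12, 3, 23]
  16 vs only child 23 at index 7, swap → [40, 39, 18, 23, 29, 12, 3, 16]
extract-max #4 returns 40:
  remove root 40; move last element 16 to root → [16, 39, 18, 23, 29, 12, 3]
  16 vs larger child 39 at index 1, swap → [39, 16, 18, 23, 29, 12, 3]
  16 vs larger child 29 at index 4, swap → [39, 29, 18, 23, 16, 12, 3]
extract-max #5 returns 39:
  remove root 39; move last element 3 to root → [3, 29, 18, 23, 16, 12]
  3 vs larger child 29 at index 1, swap → [29, 3, 18, 23, 16, 12]
  3 vs larger child 23 at index 3, swap → [29, 23, 18, 3, 16, 12]
extract-max #6 returns 29:
  remove root 29; move last element 12 to root → [12, 23, 18, 3, 16]
  12 vs larger child 23 at index 1, swap → [23, 12, 18, 3, 16]
  12 vs larger child 16 at index 4, swap → [23, 16, 18, 3, 12]

[23, 16, 18, 3, 12]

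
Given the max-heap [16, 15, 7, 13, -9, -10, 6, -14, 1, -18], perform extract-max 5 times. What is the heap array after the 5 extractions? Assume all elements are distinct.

[1, -9, -10, -14, -18]

extract-max #1 returns 16:
  remove root 16; move last element -18 to root → [-18, 15, 7, 13, -9, -10, 6, -14, 1]
  -18 vs larger child 15 at index 1, swap → [15, -18, 7, 13, -9, -10, 6, -14, 1]
  -18 vs larger child 13 at index 3, swap → [15, 13, 7, -18, -9, -10, 6, -14, 1]
  -18 vs larger child 1 at index 8, swap → [15, 13, 7, 1, -9, -10, 6, -14, -18]
extract-max #2 returns 15:
  remove root 15; move last element -18 to root → [-18, 13, 7, 1, -9, -10, 6, -14]
  -18 vs larger child 13 at index 1, swap → [13, -18, 7, 1, -9, -10, 6, -14]
  -18 vs larger child 1 at index 3, swap → [13, 1, 7, -18, -9, -10, 6, -14]
  -18 vs only child -14 at index 7, swap → [13, 1, 7, -14, -9, -10, 6, -18]
extract-max #3 returns 13:
  remove root 13; move last element -18 to root → [-18, 1, 7, -14, -9, -10, 6]
  -18 vs larger child 7 at index 2, swap → [7, 1, -18, -14, -9, -10, 6]
  -18 vs larger child 6 at index 6, swap → [7, 1, 6, -14, -9, -10, -18]
extract-max #4 returns 7:
  remove root 7; move last element -18 to root → [-18, 1, 6, -14, -9, -10]
  -18 vs larger child 6 at index 2, swap → [6, 1, -18, -14, -9, -10]
  -18 vs only child -10 at index 5, swap → [6, 1, -10, -14, -9, -18]
extract-max #5 returns 6:
  remove root 6; move last element -18 to root → [-18, 1, -10, -14, -9]
  -18 vs larger child 1 at index 1, swap → [1, -18, -10, -14, -9]
  -18 vs larger child -9 at index 4, swap → [1, -9, -10, -14, -18]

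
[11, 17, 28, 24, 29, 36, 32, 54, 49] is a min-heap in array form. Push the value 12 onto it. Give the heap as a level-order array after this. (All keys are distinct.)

[11, 12, 28, 24, 17, 36, 32, 54, 49, 29]

append 12 at index 9 → [11, 17, 28, 24, 29, 36, 32, 54, 49, 12]
12 < parent 29 at index 4, swap → [11, 17, 28, 24, 12, 36, 32, 54, 49, 29]
12 < parent 17 at index 1, swap → [11, 12, 28, 24, 17, 36, 32, 54, 49, 29]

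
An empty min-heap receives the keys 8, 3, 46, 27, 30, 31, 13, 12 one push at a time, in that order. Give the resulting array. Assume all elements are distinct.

[3, 8, 13, 12, 30, 46, 31, 27]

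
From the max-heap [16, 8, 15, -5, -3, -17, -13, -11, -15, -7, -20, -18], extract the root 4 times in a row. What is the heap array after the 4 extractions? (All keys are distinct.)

[-5, -7, -13, -11, -15, -17, -18, -20]

extract-max #1 returns 16:
  remove root 16; move last element -18 to root → [-18, 8, 15, -5, -3, -17, -13, -11, -15, -7, -20]
  -18 vs larger child 15 at index 2, swap → [15, 8, -18, -5, -3, -17, -13, -11, -15, -7, -20]
  -18 vs larger child -13 at index 6, swap → [15, 8, -13, -5, -3, -17, -18, -11, -15, -7, -20]
extract-max #2 returns 15:
  remove root 15; move last element -20 to root → [-20, 8, -13, -5, -3, -17, -18, -11, -15, -7]
  -20 vs larger child 8 at index 1, swap → [8, -20, -13, -5, -3, -17, -18, -11, -15, -7]
  -20 vs larger child -3 at index 4, swap → [8, -3, -13, -5, -20, -17, -18, -11, -15, -7]
  -20 vs only child -7 at index 9, swap → [8, -3, -13, -5, -7, -17, -18, -11, -15, -20]
extract-max #3 returns 8:
  remove root 8; move last element -20 to root → [-20, -3, -13, -5, -7, -17, -18, -11, -15]
  -20 vs larger child -3 at index 1, swap → [-3, -20, -13, -5, -7, -17, -18, -11, -15]
  -20 vs larger child -5 at index 3, swap → [-3, -5, -13, -20, -7, -17, -18, -11, -15]
  -20 vs larger child -11 at index 7, swap → [-3, -5, -13, -11, -7, -17, -18, -20, -15]
extract-max #4 returns -3:
  remove root -3; move last element -15 to root → [-15, -5, -13, -11, -7, -17, -18, -20]
  -15 vs larger child -5 at index 1, swap → [-5, -15, -13, -11, -7, -17, -18, -20]
  -15 vs larger child -7 at index 4, swap → [-5, -7, -13, -11, -15, -17, -18, -20]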